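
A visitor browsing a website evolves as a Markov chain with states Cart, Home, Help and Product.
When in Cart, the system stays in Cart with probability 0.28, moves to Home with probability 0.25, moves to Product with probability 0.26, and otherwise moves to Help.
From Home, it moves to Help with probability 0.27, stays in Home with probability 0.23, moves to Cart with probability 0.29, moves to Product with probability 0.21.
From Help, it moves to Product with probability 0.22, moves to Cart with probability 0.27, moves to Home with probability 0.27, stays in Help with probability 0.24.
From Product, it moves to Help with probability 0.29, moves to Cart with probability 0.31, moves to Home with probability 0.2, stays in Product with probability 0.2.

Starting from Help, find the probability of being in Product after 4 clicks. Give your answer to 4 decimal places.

0.2246

Propagate the distribution vector 4 clicks from Help.
After 0 clicks: (0.0000, 0.0000, 1.0000, 0.0000)
After 1 click: (0.2700, 0.2700, 0.2400, 0.2200)
After 2 clicks: (0.2869, 0.2384, 0.2510, 0.2237)
After 3 clicks: (0.2866, 0.2391, 0.2497, 0.2246)
After 4 clicks: (0.2866, 0.2390, 0.2498, 0.2246)
P(in Product after 4 clicks) = 0.2246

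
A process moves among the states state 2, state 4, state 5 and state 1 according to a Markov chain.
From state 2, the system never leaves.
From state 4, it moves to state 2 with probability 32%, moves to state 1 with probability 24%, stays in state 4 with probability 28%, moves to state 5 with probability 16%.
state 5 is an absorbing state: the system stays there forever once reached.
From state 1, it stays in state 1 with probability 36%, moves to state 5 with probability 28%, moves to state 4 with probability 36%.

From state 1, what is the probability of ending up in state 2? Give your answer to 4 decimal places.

0.3077

Let h(s) be the probability of absorption at state 2 starting from transient state s. Then h(state 2) = 1 and h(state 5) = 0. By first-step analysis:
h(state 4) = 0.32·1 + 0.28·h(state 4) + 0.16·0 + 0.24·h(state 1)
h(state 1) = 0.36·h(state 4) + 0.28·0 + 0.36·h(state 1)
Solving: h(state 4) = 0.5470, h(state 1) = 0.3077.
Starting from state 1, the probability is 0.3077.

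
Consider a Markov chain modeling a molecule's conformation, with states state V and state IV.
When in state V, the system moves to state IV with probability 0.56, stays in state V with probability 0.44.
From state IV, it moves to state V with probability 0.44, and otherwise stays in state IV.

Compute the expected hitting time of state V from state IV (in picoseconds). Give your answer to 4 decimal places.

2.2727

Let t(s) be the expected number of picoseconds to first reach state V from state s, with t(state V) = 0. Conditioning on the first picosecond:
t(state IV) = 1 + 0.56·t(state IV)
Solving: t(state IV) = 2.2727.
Expected picoseconds from state IV to state V: 2.2727.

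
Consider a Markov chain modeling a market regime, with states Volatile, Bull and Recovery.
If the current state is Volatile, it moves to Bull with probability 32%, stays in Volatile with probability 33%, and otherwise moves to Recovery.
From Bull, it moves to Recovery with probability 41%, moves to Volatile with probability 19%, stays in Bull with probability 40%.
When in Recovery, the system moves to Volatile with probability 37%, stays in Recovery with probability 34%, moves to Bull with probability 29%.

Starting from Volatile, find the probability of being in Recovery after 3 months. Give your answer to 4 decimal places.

0.3664

Propagate the distribution vector 3 months from Volatile.
After 0 months: (1.0000, 0.0000, 0.0000)
After 1 month: (0.3300, 0.3200, 0.3500)
After 2 months: (0.2992, 0.3351, 0.3657)
After 3 months: (0.2977, 0.3358, 0.3664)
P(in Recovery after 3 months) = 0.3664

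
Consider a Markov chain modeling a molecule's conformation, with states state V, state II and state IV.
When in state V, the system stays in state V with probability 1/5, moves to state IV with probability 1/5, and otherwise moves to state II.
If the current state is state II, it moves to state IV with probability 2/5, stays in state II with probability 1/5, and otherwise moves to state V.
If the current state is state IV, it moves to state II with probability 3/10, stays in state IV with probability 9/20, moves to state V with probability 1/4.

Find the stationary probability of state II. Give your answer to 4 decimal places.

Let the stationary distribution be π with π = πP and π_1 + π_2 + π_3 = 1.
π_1 = 0.2·π_1 + 0.4·π_2 + 0.25·π_3
π_2 = 0.6·π_1 + 0.2·π_2 + 0.3·π_3
Solving with the normalization constraint gives π = (0.2883, 0.3514, 0.3604).
So the stationary probability of state II is 0.3514.

0.3514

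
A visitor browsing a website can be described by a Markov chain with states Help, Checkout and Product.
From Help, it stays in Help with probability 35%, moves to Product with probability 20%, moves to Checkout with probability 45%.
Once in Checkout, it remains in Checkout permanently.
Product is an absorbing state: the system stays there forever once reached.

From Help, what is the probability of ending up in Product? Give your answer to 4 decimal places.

Let h(s) be the probability of absorption at Product starting from transient state s. Then h(Product) = 1 and h(Checkout) = 0. By first-step analysis:
h(Help) = 0.35·h(Help) + 0.45·0 + 0.2·1
Solving: h(Help) = 0.3077.
Starting from Help, the probability is 0.3077.

0.3077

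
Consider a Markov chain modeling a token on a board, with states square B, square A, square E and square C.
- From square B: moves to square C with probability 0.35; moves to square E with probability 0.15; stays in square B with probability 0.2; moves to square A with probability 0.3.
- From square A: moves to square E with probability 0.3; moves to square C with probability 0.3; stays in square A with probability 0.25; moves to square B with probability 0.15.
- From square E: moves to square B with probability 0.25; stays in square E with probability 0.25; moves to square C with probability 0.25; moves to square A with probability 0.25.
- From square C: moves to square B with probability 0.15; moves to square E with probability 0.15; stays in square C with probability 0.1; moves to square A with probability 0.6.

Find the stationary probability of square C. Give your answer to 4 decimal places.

Let the stationary distribution be π with π = πP and π_1 + π_2 + π_3 + π_4 = 1.
π_1 = 0.2·π_1 + 0.15·π_2 + 0.25·π_3 + 0.15·π_4
π_2 = 0.3·π_1 + 0.25·π_2 + 0.25·π_3 + 0.6·π_4
π_3 = 0.15·π_1 + 0.3·π_2 + 0.25·π_3 + 0.15·π_4
Solving with the normalization constraint gives π = (0.1815, 0.3460, 0.2243, 0.2482).
So the stationary probability of square C is 0.2482.

0.2482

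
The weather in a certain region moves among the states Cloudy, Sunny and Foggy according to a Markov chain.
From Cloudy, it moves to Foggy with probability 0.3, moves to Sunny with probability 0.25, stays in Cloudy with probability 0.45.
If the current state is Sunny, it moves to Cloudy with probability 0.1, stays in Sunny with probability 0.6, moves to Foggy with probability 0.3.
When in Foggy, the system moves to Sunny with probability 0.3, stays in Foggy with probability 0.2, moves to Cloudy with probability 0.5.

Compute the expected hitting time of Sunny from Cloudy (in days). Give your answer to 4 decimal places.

Let t(s) be the expected number of days to first reach Sunny from state s, with t(Sunny) = 0. Conditioning on the first day:
t(Cloudy) = 1 + 0.45·t(Cloudy) + 0.3·t(Foggy)
t(Foggy) = 1 + 0.5·t(Cloudy) + 0.2·t(Foggy)
Solving: t(Cloudy) = 3.7931, t(Foggy) = 3.6207.
Expected days from Cloudy to Sunny: 3.7931.

3.7931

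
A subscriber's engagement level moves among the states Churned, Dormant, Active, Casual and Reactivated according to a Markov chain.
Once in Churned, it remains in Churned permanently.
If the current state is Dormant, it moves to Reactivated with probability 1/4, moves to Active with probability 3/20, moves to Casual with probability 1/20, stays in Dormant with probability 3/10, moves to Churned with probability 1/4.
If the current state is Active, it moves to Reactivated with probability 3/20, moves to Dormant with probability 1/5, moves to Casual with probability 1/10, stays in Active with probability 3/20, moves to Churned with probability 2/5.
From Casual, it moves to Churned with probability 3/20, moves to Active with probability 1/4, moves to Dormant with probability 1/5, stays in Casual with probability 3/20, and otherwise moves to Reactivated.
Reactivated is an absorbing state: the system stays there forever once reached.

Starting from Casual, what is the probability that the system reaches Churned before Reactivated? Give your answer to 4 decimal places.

Let h(s) be the probability of absorption at Churned starting from transient state s. Then h(Churned) = 1 and h(Reactivated) = 0. By first-step analysis:
h(Dormant) = 0.25·1 + 0.3·h(Dormant) + 0.15·h(Active) + 0.05·h(Casual) + 0.25·0
h(Active) = 0.4·1 + 0.2·h(Dormant) + 0.15·h(Active) + 0.1·h(Casual) + 0.15·0
h(Casual) = 0.15·1 + 0.2·h(Dormant) + 0.25·h(Active) + 0.15·h(Casual) + 0.25·0
Solving: h(Dormant) = 0.5326, h(Active) = 0.6540, h(Casual) = 0.4942.
Starting from Casual, the probability is 0.4942.

0.4942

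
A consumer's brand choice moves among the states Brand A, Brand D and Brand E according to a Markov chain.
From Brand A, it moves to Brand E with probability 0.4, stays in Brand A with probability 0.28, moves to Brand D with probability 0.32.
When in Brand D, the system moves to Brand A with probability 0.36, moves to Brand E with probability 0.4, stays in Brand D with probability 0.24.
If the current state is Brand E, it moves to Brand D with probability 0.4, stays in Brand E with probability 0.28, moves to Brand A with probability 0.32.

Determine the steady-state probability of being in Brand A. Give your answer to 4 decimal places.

0.3201

Let the stationary distribution be π with π = πP and π_1 + π_2 + π_3 = 1.
π_1 = 0.28·π_1 + 0.36·π_2 + 0.32·π_3
π_2 = 0.32·π_1 + 0.24·π_2 + 0.4·π_3
Solving with the normalization constraint gives π = (0.3201, 0.3228, 0.3571).
So the stationary probability of Brand A is 0.3201.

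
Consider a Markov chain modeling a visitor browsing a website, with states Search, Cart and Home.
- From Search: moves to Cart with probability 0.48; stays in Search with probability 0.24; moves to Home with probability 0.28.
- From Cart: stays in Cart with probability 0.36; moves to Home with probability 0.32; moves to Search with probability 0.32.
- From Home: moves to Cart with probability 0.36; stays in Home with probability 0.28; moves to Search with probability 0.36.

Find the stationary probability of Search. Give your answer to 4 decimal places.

0.3073

Let the stationary distribution be π with π = πP and π_1 + π_2 + π_3 = 1.
π_1 = 0.24·π_1 + 0.32·π_2 + 0.36·π_3
π_2 = 0.48·π_1 + 0.36·π_2 + 0.36·π_3
Solving with the normalization constraint gives π = (0.3073, 0.3969, 0.2959).
So the stationary probability of Search is 0.3073.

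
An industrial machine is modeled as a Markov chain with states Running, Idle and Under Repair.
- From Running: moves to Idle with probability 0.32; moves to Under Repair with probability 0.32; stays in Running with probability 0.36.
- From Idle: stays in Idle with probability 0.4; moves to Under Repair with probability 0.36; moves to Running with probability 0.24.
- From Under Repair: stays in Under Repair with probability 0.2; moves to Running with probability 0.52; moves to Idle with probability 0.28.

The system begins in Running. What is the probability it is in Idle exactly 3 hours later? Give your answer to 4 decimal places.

Propagate the distribution vector 3 hours from Running.
After 0 hours: (1.0000, 0.0000, 0.0000)
After 1 hour: (0.3600, 0.3200, 0.3200)
After 2 hours: (0.3728, 0.3328, 0.2944)
After 3 hours: (0.3672, 0.3348, 0.2980)
P(in Idle after 3 hours) = 0.3348

0.3348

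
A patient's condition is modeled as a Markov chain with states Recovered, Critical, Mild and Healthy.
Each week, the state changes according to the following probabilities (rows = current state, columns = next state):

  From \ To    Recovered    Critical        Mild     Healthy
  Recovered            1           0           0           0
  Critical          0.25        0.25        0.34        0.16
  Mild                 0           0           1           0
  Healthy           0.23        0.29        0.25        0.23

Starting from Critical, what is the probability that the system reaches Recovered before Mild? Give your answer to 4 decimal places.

Let h(s) be the probability of absorption at Recovered starting from transient state s. Then h(Recovered) = 1 and h(Mild) = 0. By first-step analysis:
h(Critical) = 0.25·1 + 0.25·h(Critical) + 0.34·0 + 0.16·h(Healthy)
h(Healthy) = 0.23·1 + 0.29·h(Critical) + 0.25·0 + 0.23·h(Healthy)
Solving: h(Critical) = 0.4317, h(Healthy) = 0.4613.
Starting from Critical, the probability is 0.4317.

0.4317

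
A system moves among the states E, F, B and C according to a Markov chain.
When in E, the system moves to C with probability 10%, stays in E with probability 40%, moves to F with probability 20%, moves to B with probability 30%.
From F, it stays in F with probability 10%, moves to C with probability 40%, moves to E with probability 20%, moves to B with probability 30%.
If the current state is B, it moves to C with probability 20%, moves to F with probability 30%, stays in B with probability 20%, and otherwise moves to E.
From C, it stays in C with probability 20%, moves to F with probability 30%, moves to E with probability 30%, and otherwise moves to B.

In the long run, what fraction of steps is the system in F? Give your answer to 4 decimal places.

0.2243

Let the stationary distribution be π with π = πP and π_1 + π_2 + π_3 + π_4 = 1.
π_1 = 0.4·π_1 + 0.2·π_2 + 0.3·π_3 + 0.3·π_4
π_2 = 0.2·π_1 + 0.1·π_2 + 0.3·π_3 + 0.3·π_4
π_3 = 0.3·π_1 + 0.3·π_2 + 0.2·π_3 + 0.2·π_4
Solving with the normalization constraint gives π = (0.3084, 0.2243, 0.2533, 0.2140).
So the stationary probability of F is 0.2243.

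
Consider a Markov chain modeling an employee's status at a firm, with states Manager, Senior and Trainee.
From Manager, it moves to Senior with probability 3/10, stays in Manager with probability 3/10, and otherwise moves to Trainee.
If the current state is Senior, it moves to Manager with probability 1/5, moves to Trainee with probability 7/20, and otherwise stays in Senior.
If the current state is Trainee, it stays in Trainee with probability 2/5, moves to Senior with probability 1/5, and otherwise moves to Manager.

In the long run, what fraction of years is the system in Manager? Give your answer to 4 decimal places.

0.3077

Let the stationary distribution be π with π = πP and π_1 + π_2 + π_3 = 1.
π_1 = 0.3·π_1 + 0.2·π_2 + 0.4·π_3
π_2 = 0.3·π_1 + 0.45·π_2 + 0.2·π_3
Solving with the normalization constraint gives π = (0.3077, 0.3077, 0.3846).
So the stationary probability of Manager is 0.3077.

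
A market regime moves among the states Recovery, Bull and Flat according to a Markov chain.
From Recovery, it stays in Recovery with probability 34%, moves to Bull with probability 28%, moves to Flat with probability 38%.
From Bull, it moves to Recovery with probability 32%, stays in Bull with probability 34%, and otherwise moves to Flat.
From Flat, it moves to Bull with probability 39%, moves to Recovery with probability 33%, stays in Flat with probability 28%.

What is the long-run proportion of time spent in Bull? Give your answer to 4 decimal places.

Let the stationary distribution be π with π = πP and π_1 + π_2 + π_3 = 1.
π_1 = 0.34·π_1 + 0.32·π_2 + 0.33·π_3
π_2 = 0.28·π_1 + 0.34·π_2 + 0.39·π_3
Solving with the normalization constraint gives π = (0.3299, 0.3369, 0.3332).
So the stationary probability of Bull is 0.3369.

0.3369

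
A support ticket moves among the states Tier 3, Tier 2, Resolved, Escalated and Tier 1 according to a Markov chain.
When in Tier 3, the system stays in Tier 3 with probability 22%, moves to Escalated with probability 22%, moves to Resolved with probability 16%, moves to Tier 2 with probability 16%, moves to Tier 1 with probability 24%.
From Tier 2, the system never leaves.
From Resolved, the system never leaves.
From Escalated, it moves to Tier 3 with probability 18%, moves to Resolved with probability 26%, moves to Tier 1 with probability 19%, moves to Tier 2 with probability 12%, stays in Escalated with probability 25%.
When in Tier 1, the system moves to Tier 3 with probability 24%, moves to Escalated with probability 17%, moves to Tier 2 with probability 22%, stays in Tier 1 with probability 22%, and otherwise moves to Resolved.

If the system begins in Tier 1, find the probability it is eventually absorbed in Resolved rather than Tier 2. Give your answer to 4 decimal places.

0.4820

Let h(s) be the probability of absorption at Resolved starting from transient state s. Then h(Resolved) = 1 and h(Tier 2) = 0. By first-step analysis:
h(Tier 3) = 0.22·h(Tier 3) + 0.16·0 + 0.16·1 + 0.22·h(Escalated) + 0.24·h(Tier 1)
h(Escalated) = 0.18·h(Tier 3) + 0.12·0 + 0.26·1 + 0.25·h(Escalated) + 0.19·h(Tier 1)
h(Tier 1) = 0.24·h(Tier 3) + 0.22·0 + 0.15·1 + 0.17·h(Escalated) + 0.22·h(Tier 1)
Solving: h(Tier 3) = 0.5209, h(Escalated) = 0.5938, h(Tier 1) = 0.4820.
Starting from Tier 1, the probability is 0.4820.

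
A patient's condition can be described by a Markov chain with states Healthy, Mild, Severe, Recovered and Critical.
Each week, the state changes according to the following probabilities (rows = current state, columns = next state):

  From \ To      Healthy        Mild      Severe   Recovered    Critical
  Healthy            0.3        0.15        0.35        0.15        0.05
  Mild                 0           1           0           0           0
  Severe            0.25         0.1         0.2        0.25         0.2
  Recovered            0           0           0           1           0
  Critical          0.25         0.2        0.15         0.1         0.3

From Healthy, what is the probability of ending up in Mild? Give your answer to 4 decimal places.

0.4521

Let h(s) be the probability of absorption at Mild starting from transient state s. Then h(Mild) = 1 and h(Recovered) = 0. By first-step analysis:
h(Healthy) = 0.3·h(Healthy) + 0.15·1 + 0.35·h(Severe) + 0.15·0 + 0.05·h(Critical)
h(Severe) = 0.25·h(Healthy) + 0.1·1 + 0.2·h(Severe) + 0.25·0 + 0.2·h(Critical)
h(Critical) = 0.25·h(Healthy) + 0.2·1 + 0.15·h(Severe) + 0.1·0 + 0.3·h(Critical)
Solving: h(Healthy) = 0.4521, h(Severe) = 0.3995, h(Critical) = 0.5328.
Starting from Healthy, the probability is 0.4521.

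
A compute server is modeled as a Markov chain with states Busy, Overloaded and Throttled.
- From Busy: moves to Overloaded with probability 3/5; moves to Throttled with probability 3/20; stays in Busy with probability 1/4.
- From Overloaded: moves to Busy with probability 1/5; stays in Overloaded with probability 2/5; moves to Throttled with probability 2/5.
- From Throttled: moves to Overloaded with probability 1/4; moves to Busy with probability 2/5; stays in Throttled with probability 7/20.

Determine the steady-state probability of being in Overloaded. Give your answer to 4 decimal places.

Let the stationary distribution be π with π = πP and π_1 + π_2 + π_3 = 1.
π_1 = 0.25·π_1 + 0.2·π_2 + 0.4·π_3
π_2 = 0.6·π_1 + 0.4·π_2 + 0.25·π_3
Solving with the normalization constraint gives π = (0.2768, 0.4081, 0.3150).
So the stationary probability of Overloaded is 0.4081.

0.4081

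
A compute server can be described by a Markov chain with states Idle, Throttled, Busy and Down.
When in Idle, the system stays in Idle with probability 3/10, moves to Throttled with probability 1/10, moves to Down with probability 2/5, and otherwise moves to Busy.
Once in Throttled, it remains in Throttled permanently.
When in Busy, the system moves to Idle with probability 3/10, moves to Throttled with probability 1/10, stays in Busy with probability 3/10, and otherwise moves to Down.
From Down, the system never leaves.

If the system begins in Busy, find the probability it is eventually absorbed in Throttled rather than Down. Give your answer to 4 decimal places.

Let h(s) be the probability of absorption at Throttled starting from transient state s. Then h(Throttled) = 1 and h(Down) = 0. By first-step analysis:
h(Idle) = 0.3·h(Idle) + 0.1·1 + 0.2·h(Busy) + 0.4·0
h(Busy) = 0.3·h(Idle) + 0.1·1 + 0.3·h(Busy) + 0.3·0
Solving: h(Idle) = 0.2093, h(Busy) = 0.2326.
Starting from Busy, the probability is 0.2326.

0.2326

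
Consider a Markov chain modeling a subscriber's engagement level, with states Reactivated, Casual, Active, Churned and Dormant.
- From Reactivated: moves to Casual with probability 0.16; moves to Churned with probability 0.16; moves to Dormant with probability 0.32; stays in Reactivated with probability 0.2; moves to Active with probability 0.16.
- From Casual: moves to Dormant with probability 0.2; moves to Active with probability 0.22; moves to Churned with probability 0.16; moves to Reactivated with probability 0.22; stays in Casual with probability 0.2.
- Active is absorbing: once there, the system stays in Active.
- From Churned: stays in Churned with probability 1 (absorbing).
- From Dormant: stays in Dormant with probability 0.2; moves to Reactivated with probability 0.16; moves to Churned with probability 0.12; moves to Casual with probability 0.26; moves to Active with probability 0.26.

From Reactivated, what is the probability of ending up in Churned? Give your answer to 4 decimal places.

0.4299

Let h(s) be the probability of absorption at Churned starting from transient state s. Then h(Churned) = 1 and h(Active) = 0. By first-step analysis:
h(Reactivated) = 0.2·h(Reactivated) + 0.16·h(Casual) + 0.16·0 + 0.16·1 + 0.32·h(Dormant)
h(Casual) = 0.22·h(Reactivated) + 0.2·h(Casual) + 0.22·0 + 0.16·1 + 0.2·h(Dormant)
h(Dormant) = 0.16·h(Reactivated) + 0.26·h(Casual) + 0.26·0 + 0.12·1 + 0.2·h(Dormant)
Solving: h(Reactivated) = 0.4299, h(Casual) = 0.4106, h(Dormant) = 0.3694.
Starting from Reactivated, the probability is 0.4299.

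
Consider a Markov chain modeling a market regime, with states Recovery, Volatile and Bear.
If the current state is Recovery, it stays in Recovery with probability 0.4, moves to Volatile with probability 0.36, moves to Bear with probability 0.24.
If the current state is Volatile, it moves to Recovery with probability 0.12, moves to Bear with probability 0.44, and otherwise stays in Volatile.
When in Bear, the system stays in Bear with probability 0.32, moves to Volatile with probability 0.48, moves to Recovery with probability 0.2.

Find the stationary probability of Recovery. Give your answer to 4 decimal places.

0.2062

Let the stationary distribution be π with π = πP and π_1 + π_2 + π_3 = 1.
π_1 = 0.4·π_1 + 0.12·π_2 + 0.2·π_3
π_2 = 0.36·π_1 + 0.44·π_2 + 0.48·π_3
Solving with the normalization constraint gives π = (0.2062, 0.4377, 0.3560).
So the stationary probability of Recovery is 0.2062.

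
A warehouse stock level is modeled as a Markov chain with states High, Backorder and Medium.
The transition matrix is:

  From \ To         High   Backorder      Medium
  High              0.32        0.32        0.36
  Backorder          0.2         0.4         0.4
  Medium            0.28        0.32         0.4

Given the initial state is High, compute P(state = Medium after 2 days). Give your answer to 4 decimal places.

0.3872

Sum over the intermediate state after 1 day:
P = P(High→High)·P(High→Medium) + P(High→Backorder)·P(Backorder→Medium) + P(High→Medium)·P(Medium→Medium)
  = 0.32×0.36 + 0.32×0.4 + 0.36×0.4
  = 0.1152 + 0.1280 + 0.1440 = 0.3872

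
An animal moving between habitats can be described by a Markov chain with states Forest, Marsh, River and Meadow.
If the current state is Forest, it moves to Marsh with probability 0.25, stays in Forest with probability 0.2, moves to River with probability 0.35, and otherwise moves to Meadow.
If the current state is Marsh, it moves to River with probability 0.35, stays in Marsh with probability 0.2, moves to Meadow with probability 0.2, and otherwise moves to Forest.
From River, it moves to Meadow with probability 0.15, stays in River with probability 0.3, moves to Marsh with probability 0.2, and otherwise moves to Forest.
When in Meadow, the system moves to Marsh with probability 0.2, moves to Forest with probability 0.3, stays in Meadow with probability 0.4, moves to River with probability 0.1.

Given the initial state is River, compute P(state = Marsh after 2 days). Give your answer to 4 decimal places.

0.2175

Propagate the distribution vector 2 days from River.
After 0 days: (0.0000, 0.0000, 1.0000, 0.0000)
After 1 day: (0.3500, 0.2000, 0.3000, 0.1500)
After 2 days: (0.2700, 0.2175, 0.2975, 0.2150)
P(in Marsh after 2 days) = 0.2175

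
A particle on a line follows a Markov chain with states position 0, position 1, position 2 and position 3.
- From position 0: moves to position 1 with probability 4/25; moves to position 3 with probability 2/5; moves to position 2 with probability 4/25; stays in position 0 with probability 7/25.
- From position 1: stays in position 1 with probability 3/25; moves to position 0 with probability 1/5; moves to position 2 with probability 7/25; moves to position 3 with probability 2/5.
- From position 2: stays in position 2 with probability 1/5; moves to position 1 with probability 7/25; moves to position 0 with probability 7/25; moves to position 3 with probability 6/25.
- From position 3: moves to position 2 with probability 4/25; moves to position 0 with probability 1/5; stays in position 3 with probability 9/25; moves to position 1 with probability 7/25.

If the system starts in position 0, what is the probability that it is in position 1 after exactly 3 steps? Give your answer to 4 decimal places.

0.2164

Propagate the distribution vector 3 steps from position 0.
After 0 steps: (1.0000, 0.0000, 0.0000, 0.0000)
After 1 step: (0.2800, 0.1600, 0.1600, 0.4000)
After 2 steps: (0.2352, 0.2208, 0.1856, 0.3584)
After 3 steps: (0.2337, 0.2164, 0.1939, 0.3560)
P(in position 1 after 3 steps) = 0.2164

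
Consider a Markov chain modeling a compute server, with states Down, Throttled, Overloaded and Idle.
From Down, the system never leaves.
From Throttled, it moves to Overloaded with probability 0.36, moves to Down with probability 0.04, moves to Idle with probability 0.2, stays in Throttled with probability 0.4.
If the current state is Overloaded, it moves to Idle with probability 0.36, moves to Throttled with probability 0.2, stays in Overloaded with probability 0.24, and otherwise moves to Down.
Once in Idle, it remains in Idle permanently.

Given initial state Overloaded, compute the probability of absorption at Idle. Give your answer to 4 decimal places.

0.6667

Let h(s) be the probability of absorption at Idle starting from transient state s. Then h(Idle) = 1 and h(Down) = 0. By first-step analysis:
h(Throttled) = 0.04·0 + 0.4·h(Throttled) + 0.36·h(Overloaded) + 0.2·1
h(Overloaded) = 0.2·0 + 0.2·h(Throttled) + 0.24·h(Overloaded) + 0.36·1
Solving: h(Throttled) = 0.7333, h(Overloaded) = 0.6667.
Starting from Overloaded, the probability is 0.6667.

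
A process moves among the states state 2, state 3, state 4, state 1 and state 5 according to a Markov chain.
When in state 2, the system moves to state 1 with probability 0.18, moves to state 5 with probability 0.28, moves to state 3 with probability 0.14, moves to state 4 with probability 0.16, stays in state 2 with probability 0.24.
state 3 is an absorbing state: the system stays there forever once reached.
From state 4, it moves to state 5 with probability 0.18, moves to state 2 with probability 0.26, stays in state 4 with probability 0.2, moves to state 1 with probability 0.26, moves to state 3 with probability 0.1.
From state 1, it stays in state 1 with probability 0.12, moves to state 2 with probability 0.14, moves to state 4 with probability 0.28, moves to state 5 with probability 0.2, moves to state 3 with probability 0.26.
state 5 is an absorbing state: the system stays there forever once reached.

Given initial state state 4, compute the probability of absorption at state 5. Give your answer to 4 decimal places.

0.5915

Let h(s) be the probability of absorption at state 5 starting from transient state s. Then h(state 5) = 1 and h(state 3) = 0. By first-step analysis:
h(state 2) = 0.24·h(state 2) + 0.14·0 + 0.16·h(state 4) + 0.18·h(state 1) + 0.28·1
h(state 4) = 0.26·h(state 2) + 0.1·0 + 0.2·h(state 4) + 0.26·h(state 1) + 0.18·1
h(state 1) = 0.14·h(state 2) + 0.26·0 + 0.28·h(state 4) + 0.12·h(state 1) + 0.2·1
Solving: h(state 2) = 0.6145, h(state 4) = 0.5915, h(state 1) = 0.5132.
Starting from state 4, the probability is 0.5915.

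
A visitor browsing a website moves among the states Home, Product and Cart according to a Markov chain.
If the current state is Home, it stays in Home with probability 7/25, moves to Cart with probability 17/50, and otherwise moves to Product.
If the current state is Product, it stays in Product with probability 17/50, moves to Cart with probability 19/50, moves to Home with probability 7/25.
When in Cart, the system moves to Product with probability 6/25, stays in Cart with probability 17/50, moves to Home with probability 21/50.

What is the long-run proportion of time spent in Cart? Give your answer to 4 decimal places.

0.3527

Let the stationary distribution be π with π = πP and π_1 + π_2 + π_3 = 1.
π_1 = 0.28·π_1 + 0.28·π_2 + 0.42·π_3
π_2 = 0.38·π_1 + 0.34·π_2 + 0.24·π_3
Solving with the normalization constraint gives π = (0.3294, 0.3179, 0.3527).
So the stationary probability of Cart is 0.3527.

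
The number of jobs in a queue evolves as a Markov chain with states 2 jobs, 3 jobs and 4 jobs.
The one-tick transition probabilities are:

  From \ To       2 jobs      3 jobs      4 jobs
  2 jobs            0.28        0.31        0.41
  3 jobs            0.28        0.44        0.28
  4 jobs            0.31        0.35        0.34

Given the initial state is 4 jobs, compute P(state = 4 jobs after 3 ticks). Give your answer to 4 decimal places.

Propagate the distribution vector 3 ticks from 4 jobs.
After 0 ticks: (0.0000, 0.0000, 1.0000)
After 1 tick: (0.3100, 0.3500, 0.3400)
After 2 ticks: (0.2902, 0.3691, 0.3407)
After 3 ticks: (0.2902, 0.3716, 0.3382)
P(in 4 jobs after 3 ticks) = 0.3382

0.3382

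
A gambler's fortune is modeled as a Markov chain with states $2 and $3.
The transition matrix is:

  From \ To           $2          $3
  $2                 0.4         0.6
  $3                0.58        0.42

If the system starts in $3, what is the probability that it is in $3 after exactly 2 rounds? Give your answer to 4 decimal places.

0.5244

Sum over the intermediate state after 1 round:
P = P($3→$2)·P($2→$3) + P($3→$3)·P($3→$3)
  = 0.58×0.6 + 0.42×0.42
  = 0.3480 + 0.1764 = 0.5244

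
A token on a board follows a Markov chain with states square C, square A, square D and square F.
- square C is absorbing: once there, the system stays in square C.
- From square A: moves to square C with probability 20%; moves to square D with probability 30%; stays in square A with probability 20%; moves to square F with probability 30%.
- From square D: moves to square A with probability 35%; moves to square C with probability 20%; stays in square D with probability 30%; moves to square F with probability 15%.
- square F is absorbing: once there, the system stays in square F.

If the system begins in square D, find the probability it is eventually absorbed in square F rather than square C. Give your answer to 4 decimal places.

Let h(s) be the probability of absorption at square F starting from transient state s. Then h(square F) = 1 and h(square C) = 0. By first-step analysis:
h(square A) = 0.2·0 + 0.2·h(square A) + 0.3·h(square D) + 0.3·1
h(square D) = 0.2·0 + 0.35·h(square A) + 0.3·h(square D) + 0.15·1
Solving: h(square A) = 0.5604, h(square D) = 0.4945.
Starting from square D, the probability is 0.4945.

0.4945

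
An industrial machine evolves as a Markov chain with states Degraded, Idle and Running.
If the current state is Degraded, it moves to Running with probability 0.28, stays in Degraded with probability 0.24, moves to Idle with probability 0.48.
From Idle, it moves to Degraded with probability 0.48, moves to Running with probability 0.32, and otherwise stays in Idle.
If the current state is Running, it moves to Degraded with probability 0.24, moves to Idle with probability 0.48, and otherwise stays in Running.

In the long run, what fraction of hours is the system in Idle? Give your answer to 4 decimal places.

Let the stationary distribution be π with π = πP and π_1 + π_2 + π_3 = 1.
π_1 = 0.24·π_1 + 0.48·π_2 + 0.24·π_3
π_2 = 0.48·π_1 + 0.2·π_2 + 0.48·π_3
Solving with the normalization constraint gives π = (0.3300, 0.3750, 0.2950).
So the stationary probability of Idle is 0.3750.

0.3750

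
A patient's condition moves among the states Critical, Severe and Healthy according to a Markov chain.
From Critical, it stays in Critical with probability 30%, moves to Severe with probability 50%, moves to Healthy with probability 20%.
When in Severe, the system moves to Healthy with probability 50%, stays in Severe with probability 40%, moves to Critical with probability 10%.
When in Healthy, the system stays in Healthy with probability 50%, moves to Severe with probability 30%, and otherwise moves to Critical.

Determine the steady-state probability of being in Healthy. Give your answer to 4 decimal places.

Let the stationary distribution be π with π = πP and π_1 + π_2 + π_3 = 1.
π_1 = 0.3·π_1 + 0.1·π_2 + 0.2·π_3
π_2 = 0.5·π_1 + 0.4·π_2 + 0.3·π_3
Solving with the normalization constraint gives π = (0.1807, 0.3735, 0.4458).
So the stationary probability of Healthy is 0.4458.

0.4458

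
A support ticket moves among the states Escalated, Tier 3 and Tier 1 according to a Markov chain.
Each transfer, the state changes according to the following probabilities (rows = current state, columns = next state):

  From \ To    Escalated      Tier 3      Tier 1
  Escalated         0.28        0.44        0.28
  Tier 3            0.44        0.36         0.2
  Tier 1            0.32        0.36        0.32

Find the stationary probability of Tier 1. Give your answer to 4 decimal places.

0.2593

Let the stationary distribution be π with π = πP and π_1 + π_2 + π_3 = 1.
π_1 = 0.28·π_1 + 0.44·π_2 + 0.32·π_3
π_2 = 0.44·π_1 + 0.36·π_2 + 0.36·π_3
Solving with the normalization constraint gives π = (0.3525, 0.3882, 0.2593).
So the stationary probability of Tier 1 is 0.2593.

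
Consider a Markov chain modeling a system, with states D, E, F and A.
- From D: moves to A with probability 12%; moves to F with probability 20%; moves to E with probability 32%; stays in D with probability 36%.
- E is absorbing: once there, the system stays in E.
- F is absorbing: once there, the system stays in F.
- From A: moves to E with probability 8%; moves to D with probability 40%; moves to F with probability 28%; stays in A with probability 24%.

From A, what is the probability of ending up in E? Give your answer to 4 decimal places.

Let h(s) be the probability of absorption at E starting from transient state s. Then h(E) = 1 and h(F) = 0. By first-step analysis:
h(D) = 0.36·h(D) + 0.32·1 + 0.2·0 + 0.12·h(A)
h(A) = 0.4·h(D) + 0.08·1 + 0.28·0 + 0.24·h(A)
Solving: h(D) = 0.5766, h(A) = 0.4088.
Starting from A, the probability is 0.4088.

0.4088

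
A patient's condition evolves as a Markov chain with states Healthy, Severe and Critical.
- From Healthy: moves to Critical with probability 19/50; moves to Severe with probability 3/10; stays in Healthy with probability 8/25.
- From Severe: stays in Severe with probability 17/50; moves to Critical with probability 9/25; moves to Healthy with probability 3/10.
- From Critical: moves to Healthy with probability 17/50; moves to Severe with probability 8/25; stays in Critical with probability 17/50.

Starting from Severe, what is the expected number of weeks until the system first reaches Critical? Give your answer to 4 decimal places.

2.7313

Let t(s) be the expected number of weeks to first reach Critical from state s, with t(Critical) = 0. Conditioning on the first week:
t(Healthy) = 1 + 0.32·t(Healthy) + 0.3·t(Severe)
t(Severe) = 1 + 0.3·t(Healthy) + 0.34·t(Severe)
Solving: t(Healthy) = 2.6756, t(Severe) = 2.7313.
Expected weeks from Severe to Critical: 2.7313.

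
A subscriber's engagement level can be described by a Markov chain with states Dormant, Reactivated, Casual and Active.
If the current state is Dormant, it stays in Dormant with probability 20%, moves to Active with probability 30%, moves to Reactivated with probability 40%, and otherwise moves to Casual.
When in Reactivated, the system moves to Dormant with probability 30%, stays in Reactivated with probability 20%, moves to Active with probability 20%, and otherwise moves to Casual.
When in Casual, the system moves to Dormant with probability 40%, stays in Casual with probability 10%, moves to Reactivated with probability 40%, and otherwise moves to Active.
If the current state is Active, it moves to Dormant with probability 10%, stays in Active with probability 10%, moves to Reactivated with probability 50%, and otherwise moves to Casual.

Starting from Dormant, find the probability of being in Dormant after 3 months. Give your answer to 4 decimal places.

Propagate the distribution vector 3 months from Dormant.
After 0 months: (1.0000, 0.0000, 0.0000, 0.0000)
After 1 month: (0.2000, 0.4000, 0.1000, 0.3000)
After 2 months: (0.2300, 0.3500, 0.2400, 0.1800)
After 3 months: (0.2650, 0.3480, 0.2060, 0.1810)
P(in Dormant after 3 months) = 0.2650

0.2650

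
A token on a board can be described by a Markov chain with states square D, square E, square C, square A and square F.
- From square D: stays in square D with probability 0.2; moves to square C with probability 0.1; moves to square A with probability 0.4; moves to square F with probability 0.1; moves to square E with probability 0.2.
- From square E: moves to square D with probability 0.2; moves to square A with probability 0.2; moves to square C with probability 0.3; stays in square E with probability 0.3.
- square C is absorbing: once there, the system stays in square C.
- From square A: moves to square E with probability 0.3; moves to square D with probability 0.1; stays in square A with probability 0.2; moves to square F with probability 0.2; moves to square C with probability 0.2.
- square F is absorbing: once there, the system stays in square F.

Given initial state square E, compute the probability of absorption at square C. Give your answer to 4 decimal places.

Let h(s) be the probability of absorption at square C starting from transient state s. Then h(square C) = 1 and h(square F) = 0. By first-step analysis:
h(square D) = 0.2·h(square D) + 0.2·h(square E) + 0.1·1 + 0.4·h(square A) + 0.1·0
h(square E) = 0.2·h(square D) + 0.3·h(square E) + 0.3·1 + 0.2·h(square A)
h(square A) = 0.1·h(square D) + 0.3·h(square E) + 0.2·1 + 0.2·h(square A) + 0.2·0
Solving: h(square D) = 0.6346, h(square E) = 0.7885, h(square A) = 0.6250.
Starting from square E, the probability is 0.7885.

0.7885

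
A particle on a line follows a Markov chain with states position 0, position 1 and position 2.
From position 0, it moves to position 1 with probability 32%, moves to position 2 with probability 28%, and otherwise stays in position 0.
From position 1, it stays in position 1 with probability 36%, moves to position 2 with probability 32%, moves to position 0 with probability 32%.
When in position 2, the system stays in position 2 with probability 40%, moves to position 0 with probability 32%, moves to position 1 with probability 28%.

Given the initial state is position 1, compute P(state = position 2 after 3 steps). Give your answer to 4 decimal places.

0.3328

Propagate the distribution vector 3 steps from position 1.
After 0 steps: (0.0000, 1.0000, 0.0000)
After 1 step: (0.3200, 0.3600, 0.3200)
After 2 steps: (0.3456, 0.3216, 0.3328)
After 3 steps: (0.3476, 0.3196, 0.3328)
P(in position 2 after 3 steps) = 0.3328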